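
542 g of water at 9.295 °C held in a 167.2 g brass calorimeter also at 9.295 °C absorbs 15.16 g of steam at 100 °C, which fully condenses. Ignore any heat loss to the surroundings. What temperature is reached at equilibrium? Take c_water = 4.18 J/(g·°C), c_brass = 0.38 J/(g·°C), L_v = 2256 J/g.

T_f ≈ 26.0 °C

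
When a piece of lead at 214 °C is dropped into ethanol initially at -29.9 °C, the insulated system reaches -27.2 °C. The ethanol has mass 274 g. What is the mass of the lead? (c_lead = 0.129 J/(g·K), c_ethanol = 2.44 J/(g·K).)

m ≈ 58 g

Heat lost by the lead = heat gained by the ethanol:
m×0.129×(214 − -27.2) = 274×2.44×(-27.2 − (-29.9))
31.11 m = 1805.1  ⇒  m ≈ 58.01 g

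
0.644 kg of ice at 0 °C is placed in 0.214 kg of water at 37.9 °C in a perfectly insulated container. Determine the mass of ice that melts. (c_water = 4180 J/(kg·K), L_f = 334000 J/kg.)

Cooling the water to 0 °C releases 0.214×4180×37.9 = 33902 J.
Fully melting the ice requires m_ice L_f = 0.644×334000 = 215096 J.
33902 J < 215096 J, so only part of the ice melts and the system sits at 0 °C.
m_melt = 33902 / L_f = 0.1015 kg.

m_melted ≈ 0.102 kg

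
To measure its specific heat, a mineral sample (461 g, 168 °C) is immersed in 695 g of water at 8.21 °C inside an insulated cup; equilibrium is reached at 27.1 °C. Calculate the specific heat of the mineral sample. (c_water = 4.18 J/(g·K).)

c ≈ 0.845 J/(g·K)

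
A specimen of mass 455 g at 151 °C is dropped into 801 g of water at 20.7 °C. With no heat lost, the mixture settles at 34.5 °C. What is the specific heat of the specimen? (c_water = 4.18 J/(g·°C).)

Net heat exchanged in the isolated system is zero:
455·c·(34.5 − 151) + 801·4.18·(34.5 − 20.7) = 0
-53008 c = -46205
c = -46205/-53008 ≈ 0.8717 J/(g·°C)

c ≈ 0.872 J/(g·°C)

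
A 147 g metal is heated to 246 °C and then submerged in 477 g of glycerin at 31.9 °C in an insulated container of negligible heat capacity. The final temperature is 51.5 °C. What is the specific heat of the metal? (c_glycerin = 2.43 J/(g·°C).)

c ≈ 0.795 J/(g·°C)

Energy conservation, ΣQ = 0:
147×c×(51.5 − 246) + 477×2.43×(51.5 − 31.9) = 0
-28592 c = -22719
c = -22719/-28592 ≈ 0.7946 J/(g·°C)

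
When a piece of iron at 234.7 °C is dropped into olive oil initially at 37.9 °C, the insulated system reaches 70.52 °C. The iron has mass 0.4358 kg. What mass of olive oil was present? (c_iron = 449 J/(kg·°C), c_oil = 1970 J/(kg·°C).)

m ≈ 0.5 kg

Heat gained plus heat lost sum to zero:
0.4358×449×(70.52 − 234.7) + m×1970×(70.52 − 37.9) = 0
64261 m = 32126
m = 32126/64261 ≈ 0.4999 kg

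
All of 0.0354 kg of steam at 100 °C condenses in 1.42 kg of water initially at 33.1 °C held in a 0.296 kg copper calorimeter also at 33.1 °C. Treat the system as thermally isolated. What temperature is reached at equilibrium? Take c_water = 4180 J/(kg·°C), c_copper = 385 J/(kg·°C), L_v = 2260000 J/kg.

T_f ≈ 47.6 °C

Sum of m c ΔT and latent-heat terms is zero:
steam→water at 100 °C releases m L_v = 0.0354·2260000 = 80004
  condensate cools 100→T: 0.0354·4180·(T − 100) = 147.97(T − 100)
  water warms: 1.42·4180·(T − 33.1) = 5935.6(T − 33.1)
  copper cup: 0.296·385·(T − 33.1) = 113.96(T − 33.1)
6197.5 T = 80004 + 14797 + 200240 = 295042
T ≈ 47.61 °C (< 100 °C, so full condensation is consistent).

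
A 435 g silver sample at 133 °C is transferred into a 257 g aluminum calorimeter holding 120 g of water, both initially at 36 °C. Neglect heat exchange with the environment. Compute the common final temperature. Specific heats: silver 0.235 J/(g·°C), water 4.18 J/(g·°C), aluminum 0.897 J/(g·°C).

Setting the total heat transfer to zero:
435×0.235×(T − 133) + 120×4.18×(T − 36) + 257×0.897×(T − 36) = 0
102.22(T − 133) + 501.6(T − 36) + 230.53(T − 36) = 0
(102.22 + 501.6 + 230.53) T = 102.22×133 + 501.6×36 + 230.53×36
T ≈ 47.88 °C

T_f ≈ 47.9 °C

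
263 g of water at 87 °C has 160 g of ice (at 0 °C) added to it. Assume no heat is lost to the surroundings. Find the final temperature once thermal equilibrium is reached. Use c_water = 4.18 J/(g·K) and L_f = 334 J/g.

T_f ≈ 23.9 °C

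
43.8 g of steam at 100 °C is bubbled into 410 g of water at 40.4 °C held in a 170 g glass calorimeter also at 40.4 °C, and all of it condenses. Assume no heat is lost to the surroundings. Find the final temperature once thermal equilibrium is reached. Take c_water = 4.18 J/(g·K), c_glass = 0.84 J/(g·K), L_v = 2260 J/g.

Conservation of energy gives ΣQ = 0:
steam→water at 100 °C releases m L_v = 43.8·2260 = 98988
  condensate cools 100→T: 43.8·4.18·(T − 100) = 183.08(T − 100)
  original water: 1713.8(T − 40.4)
  cup: 142.8(T − 40.4)
2039.7 T = 98988 + 18308 + 75007 = 192303
T ≈ 94.28 °C (< 100 °C, so full condensation is consistent).

T_f ≈ 94.3 °C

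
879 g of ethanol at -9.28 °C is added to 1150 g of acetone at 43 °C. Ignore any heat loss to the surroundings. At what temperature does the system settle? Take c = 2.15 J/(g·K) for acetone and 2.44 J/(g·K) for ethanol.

T_f ≈ 18.7 °C

Let T be the final temperature. ΣQ_i = 0:
1150*2.15*(T − 43) + 879*2.44*(T − (-9.28)) = 0
(2472.5 + 2144.8) T = 2472.5*43 + 2144.8*(-9.28)
T = 86414 / 4617.3 = 18.7 °C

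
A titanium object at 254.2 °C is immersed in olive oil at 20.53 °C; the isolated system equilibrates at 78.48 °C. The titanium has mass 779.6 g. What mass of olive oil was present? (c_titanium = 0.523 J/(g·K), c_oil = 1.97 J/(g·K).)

Heat gained plus heat lost sum to zero:
779.6×0.523×(78.48 − 254.2) + m×1.97×(78.48 − 20.53) = 0
114.16 m = 71646
m = 71646/114.16 ≈ 627.6 g

m ≈ 628 g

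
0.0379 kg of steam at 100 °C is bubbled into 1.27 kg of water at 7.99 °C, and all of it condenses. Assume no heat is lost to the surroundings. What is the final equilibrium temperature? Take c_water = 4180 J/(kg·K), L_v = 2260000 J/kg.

Energy balance with sensible and latent terms:
steam→water at 100 °C releases m L_v = 0.0379·2260000 = 85654; condensate cools 100→T: 0.0379·4180·(T − 100) = 158.42(T − 100); original water: 5308.6(T − 7.99)
5467 T = 85654 + 15842 + 42416 = 143912
T ≈ 26.32 °C, under the boiling point, so the assumption holds.

T_f ≈ 26.3 °C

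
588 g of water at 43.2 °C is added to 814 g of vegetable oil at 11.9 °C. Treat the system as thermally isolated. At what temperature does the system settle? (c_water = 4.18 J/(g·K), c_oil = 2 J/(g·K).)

Taking heat into each body as positive, Σ m c ΔT = 0:
588×4.18×(T − 43.2) + 814×2×(T − 11.9) = 0
2457.8(T − 43.2) + 1628(T − 11.9) = 0
4085.8 T = 125552
T = 125552 / 4085.8 = 30.7 °C

T_f ≈ 30.7 °C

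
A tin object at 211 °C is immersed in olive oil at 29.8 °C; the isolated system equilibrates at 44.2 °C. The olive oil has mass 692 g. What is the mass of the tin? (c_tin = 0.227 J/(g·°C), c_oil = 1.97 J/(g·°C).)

Heat lost by the tin = heat gained by the oil:
m×0.227×(211 − 44.2) = 692×1.97×(44.2 − 29.8)
37.86 m = 19631  ⇒  m ≈ 518.5 g

m ≈ 518 g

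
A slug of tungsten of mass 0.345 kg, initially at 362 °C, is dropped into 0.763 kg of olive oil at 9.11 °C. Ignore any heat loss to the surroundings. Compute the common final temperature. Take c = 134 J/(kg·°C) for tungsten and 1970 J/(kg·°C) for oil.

Net heat exchanged in the isolated system is zero:
0.345·134·(T − 362) + 0.763·1970·(T − 9.11) = 0
(46.23 + 1503.1) T = 46.23·362 + 1503.1·9.11
T = 30429 / 1549.3 = 19.6 °C

T_f ≈ 19.6 °C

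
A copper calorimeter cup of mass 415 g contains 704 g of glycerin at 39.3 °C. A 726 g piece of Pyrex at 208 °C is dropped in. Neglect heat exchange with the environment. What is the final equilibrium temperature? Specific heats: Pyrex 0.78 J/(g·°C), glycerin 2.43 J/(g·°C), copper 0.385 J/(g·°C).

T_f ≈ 78.5 °C

Heat gained plus heat lost sum to zero:
726×0.78×(T − 208) + 704×2.43×(T − 39.3) + 415×0.385×(T − 39.3) = 0
566.28(T − 208) + 1710.7(T − 39.3) + 159.78(T − 39.3) = 0
2436.8 T = 191297
T ≈ 78.50 °C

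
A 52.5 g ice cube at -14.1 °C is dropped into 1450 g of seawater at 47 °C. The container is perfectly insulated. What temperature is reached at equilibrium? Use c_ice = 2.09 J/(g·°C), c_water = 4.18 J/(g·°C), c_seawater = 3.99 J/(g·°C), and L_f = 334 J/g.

T_f ≈ 42.1 °C

Taking heat into each body as positive, Σ m c ΔT = 0:
warm ice to 0 °C: 52.5×2.09×(0 − (-14.1)) = 1547.1; fusion: m_ice L_f = 52.5×334 = 17535; meltwater 0→T: 52.5×4.18×T = 219.45 T; seawater: 5785.5(T − 47)
6004.9 T = 271918 − 19082 = 252836
T ≈ 42.10 °C. Since T > 0 °C, the all-ice-melts assumption holds.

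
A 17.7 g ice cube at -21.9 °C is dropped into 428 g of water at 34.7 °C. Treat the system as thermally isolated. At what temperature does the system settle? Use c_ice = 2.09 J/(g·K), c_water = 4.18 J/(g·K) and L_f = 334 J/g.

Conservation of energy gives ΣQ = 0:
warm ice to 0 °C: 17.7×2.09×(0 − (-21.9)) = 810.15
  latent heat to melt: 17.7×334 = 5911.8
  meltwater 0→T: 17.7×4.18×T = 73.99 T
  water cools: 428×4.18×(T − 34.7) = 1789(T − 34.7)
1863 T = 62080 − 6721.9 = 55358
T ≈ 29.71 °C (positive, so assuming full melt was valid).

T_f ≈ 29.7 °C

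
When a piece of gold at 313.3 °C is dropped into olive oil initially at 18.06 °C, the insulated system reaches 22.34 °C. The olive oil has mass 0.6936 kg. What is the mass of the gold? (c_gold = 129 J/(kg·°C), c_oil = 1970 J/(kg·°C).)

m ≈ 0.156 kg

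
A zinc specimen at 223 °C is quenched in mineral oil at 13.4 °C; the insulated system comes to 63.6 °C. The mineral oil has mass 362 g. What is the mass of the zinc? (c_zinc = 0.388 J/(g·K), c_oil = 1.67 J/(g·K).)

m ≈ 491 g

|Q_zinc| = |Q_oil|:
m×0.388×(223 − 63.6) = 362×1.67×(63.6 − 13.4)
61.85 m = 30348  ⇒  m ≈ 490.7 g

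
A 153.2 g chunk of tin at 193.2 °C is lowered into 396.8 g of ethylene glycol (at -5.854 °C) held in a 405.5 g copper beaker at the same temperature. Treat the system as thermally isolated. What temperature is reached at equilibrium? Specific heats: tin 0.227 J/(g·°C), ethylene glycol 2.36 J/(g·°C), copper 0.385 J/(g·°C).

T_f ≈ 0.3 °C

With ΣQ=0 the equilibrium temperature is the m·c-weighted mean:
T_f = (34.78·193.2 + 936.45·(-5.854) + 156.12·(-5.854)) / (34.78 + 936.45 + 156.12)
    = 322.92 / 1127.3 ≈ 0.29 °C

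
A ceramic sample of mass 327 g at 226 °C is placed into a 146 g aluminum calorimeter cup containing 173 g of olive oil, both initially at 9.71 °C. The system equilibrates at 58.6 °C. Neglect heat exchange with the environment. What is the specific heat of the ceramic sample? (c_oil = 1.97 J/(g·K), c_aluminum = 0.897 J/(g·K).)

c ≈ 0.421 J/(g·K)

Setting the total heat transfer to zero:
327·c·(58.6 − 226) + 173·1.97·(58.6 − 9.71) + 146·0.897·(58.6 − 9.71) = 0
-54740 c = -23065
c = -23065/-54740 ≈ 0.4214 J/(g·K)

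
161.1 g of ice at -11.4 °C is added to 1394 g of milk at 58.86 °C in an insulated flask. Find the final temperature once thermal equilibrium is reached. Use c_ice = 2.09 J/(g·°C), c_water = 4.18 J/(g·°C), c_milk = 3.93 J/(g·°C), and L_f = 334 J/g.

T_f ≈ 43.0 °C

Conservation of energy gives ΣQ = 0:
warm ice to 0 °C: 161.1·2.09·(0 − (-11.4)) = 3838.4; latent heat to melt: 161.1·334 = 53807; warm the meltwater: 673.4 T; milk: 5478.4(T − 58.86)
6151.8 T = 322460 − 57646 = 264814
T ≈ 43.05 °C — above 0 °C, consistent with complete melting.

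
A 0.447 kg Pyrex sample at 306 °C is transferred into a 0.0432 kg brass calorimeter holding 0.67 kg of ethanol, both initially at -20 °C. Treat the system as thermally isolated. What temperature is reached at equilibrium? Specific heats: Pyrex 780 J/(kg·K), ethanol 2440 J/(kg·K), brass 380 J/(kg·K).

Conservation of energy gives ΣQ = 0:
0.447·780·(T − 306) + 0.67·2440·(T − (-20)) + 0.0432·380·(T − (-20)) = 0
(348.66 + 1634.8 + 16.42) T = 348.66·306 + 1634.8·(-20) + 16.42·(-20)
T = 73666 / 1999.9 = 36.8 °C

T_f ≈ 36.8 °C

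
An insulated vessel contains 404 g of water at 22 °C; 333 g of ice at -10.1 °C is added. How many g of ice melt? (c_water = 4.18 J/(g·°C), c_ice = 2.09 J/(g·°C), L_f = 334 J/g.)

Heat available from the water dropping to 0 °C: 404·4.18·22 = 37152 J.
Warming the ice to 0 °C takes 333·2.09·10.1 = 7029.3 J, leaving 30123 J for melting.
To melt every bit of ice: 333·334 = 111222 J.
Since 30123 < 111222 J, not all the ice melts; equilibrium is at 0 °C.
m_melt = 30123 / L_f = 90.19 g.

m_melted ≈ 90.2 g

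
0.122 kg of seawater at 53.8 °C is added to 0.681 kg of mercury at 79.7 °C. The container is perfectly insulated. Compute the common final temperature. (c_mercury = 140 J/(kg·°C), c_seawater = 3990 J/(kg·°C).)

|Q_mercury| = |Q_seawater|:
0.681·140·(79.7 − T) = 0.122·3990·(T − 53.8)
95.34(79.7 − T) = 486.78(T − 53.8)
582.12 T = 33787  ⇒  T ≈ 58.04 °C

T_f ≈ 58.0 °C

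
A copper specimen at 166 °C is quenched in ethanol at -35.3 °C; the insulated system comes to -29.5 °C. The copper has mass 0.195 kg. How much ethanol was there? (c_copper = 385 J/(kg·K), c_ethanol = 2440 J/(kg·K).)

m ≈ 1.04 kg

|Q_copper| = |Q_ethanol|:
0.195·385·(166 − -29.5) = m·2440·(-29.5 − (-35.3))
14152 m = 14677  ⇒  m ≈ 1.037 kg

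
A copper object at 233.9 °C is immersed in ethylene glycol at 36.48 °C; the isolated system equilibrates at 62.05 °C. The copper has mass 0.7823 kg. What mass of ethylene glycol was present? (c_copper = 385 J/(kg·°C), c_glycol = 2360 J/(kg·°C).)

m ≈ 0.858 kg

Conservation of energy gives ΣQ = 0:
0.7823·385·(62.05 − 233.9) + m·2360·(62.05 − 36.48) = 0
60345 m = 51759
m = 51759/60345 ≈ 0.8577 kg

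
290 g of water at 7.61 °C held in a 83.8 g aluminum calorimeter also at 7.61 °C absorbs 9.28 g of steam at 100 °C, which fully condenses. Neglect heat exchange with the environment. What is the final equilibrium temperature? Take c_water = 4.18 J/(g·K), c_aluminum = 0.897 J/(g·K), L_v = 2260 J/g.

Setting the total heat transfer to zero:
steam→water at 100 °C releases m L_v = 9.28·2260 = 20973
  condensate cools 100→T: 9.28·4.18·(T − 100) = 38.79(T − 100)
  water warms: 290·4.18·(T − 7.61) = 1212.2(T − 7.61)
  cup: 75.17(T − 7.61)
1326.2 T = 20973 + 3879 + 9796.9 = 34649
T ≈ 26.13 °C, under the boiling point, so the assumption holds.

T_f ≈ 26.1 °C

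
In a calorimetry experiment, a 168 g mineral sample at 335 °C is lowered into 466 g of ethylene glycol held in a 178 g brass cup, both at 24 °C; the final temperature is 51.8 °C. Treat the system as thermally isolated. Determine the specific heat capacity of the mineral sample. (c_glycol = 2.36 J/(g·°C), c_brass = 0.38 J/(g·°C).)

Setting the total heat transfer to zero:
168·c·(51.8 − 335) + 466·2.36·(51.8 − 24) + 178·0.38·(51.8 − 24) = 0
-47578 c = -32454
c = -32454/-47578 ≈ 0.6821 J/(g·°C)

c ≈ 0.682 J/(g·°C)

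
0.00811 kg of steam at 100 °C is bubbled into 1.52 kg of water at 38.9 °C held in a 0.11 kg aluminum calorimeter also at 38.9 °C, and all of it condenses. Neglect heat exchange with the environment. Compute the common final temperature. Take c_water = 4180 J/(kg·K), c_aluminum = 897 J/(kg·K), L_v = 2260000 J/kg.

T_f ≈ 42.0 °C

Conservation of energy gives ΣQ = 0:
condense steam: −0.00811·2260000 = −18329; condensed water 100 °C→T: 33.9(T − 100); water warms: 1.52·4180·(T − 38.9) = 6353.6(T − 38.9); cup: 98.67(T − 38.9)
6486.2 T = 18329 + 3390 + 250993 = 272712
T ≈ 42.05 °C, under the boiling point, so the assumption holds.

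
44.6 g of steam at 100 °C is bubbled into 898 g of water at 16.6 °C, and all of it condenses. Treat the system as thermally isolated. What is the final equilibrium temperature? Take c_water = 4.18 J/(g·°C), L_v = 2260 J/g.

T_f ≈ 46.1 °C

Setting the total heat transfer to zero:
condense steam: −44.6·2260 = −100796
  condensed water 100 °C→T: 186.43(T − 100)
  water warms: 898·4.18·(T − 16.6) = 3753.6(T − 16.6)
3940.1 T = 100796 + 18643 + 62310 = 181749
T ≈ 46.13 °C — below 100 °C, confirming all the steam condensed.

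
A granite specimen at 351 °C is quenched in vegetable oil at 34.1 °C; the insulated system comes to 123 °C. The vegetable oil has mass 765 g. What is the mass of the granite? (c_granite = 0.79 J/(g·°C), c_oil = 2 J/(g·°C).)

Heat lost by the granite = heat gained by the oil:
m×0.79×(351 − 123) = 765×2×(123 − 34.1)
180.12 m = 136017  ⇒  m ≈ 755.1 g

m ≈ 755 g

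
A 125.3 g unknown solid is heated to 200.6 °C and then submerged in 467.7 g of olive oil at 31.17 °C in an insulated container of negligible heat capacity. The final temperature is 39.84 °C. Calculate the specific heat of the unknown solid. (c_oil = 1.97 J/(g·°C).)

c ≈ 0.397 J/(g·°C)

Let T be the final temperature. ΣQ_i = 0:
125.3·c·(39.84 − 200.6) + 467.7·1.97·(39.84 − 31.17) = 0
-20143 c = -7988.3
c = -7988.3/-20143 ≈ 0.3966 J/(g·°C)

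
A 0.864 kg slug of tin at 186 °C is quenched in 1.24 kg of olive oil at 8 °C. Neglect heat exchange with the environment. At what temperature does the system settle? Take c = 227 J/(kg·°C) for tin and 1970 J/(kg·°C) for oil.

T_f ≈ 21.2 °C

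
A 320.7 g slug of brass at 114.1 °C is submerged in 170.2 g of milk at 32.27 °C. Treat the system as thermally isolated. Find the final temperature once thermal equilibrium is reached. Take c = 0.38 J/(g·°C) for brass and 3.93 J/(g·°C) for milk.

Heat lost by the brass equals heat gained by the milk:
320.7*0.38*(114.1 − T) = 170.2*3.93*(T − 32.27)
121.87(114.1 − T) = 668.89(T − 32.27)
790.75 T = 35490  ⇒  T ≈ 44.88 °C

T_f ≈ 44.9 °C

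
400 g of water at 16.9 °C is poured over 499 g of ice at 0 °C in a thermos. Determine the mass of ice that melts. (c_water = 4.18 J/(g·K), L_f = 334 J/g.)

Cooling the water to 0 °C releases 400×4.18×16.9 = 28257 J.
To melt every bit of ice: 499×334 = 166666 J.
Since 28257 < 166666 J, not all the ice melts; equilibrium is at 0 °C.
Mass melted = 28257/334 ≈ 84.6 g.

m_melted ≈ 84.6 g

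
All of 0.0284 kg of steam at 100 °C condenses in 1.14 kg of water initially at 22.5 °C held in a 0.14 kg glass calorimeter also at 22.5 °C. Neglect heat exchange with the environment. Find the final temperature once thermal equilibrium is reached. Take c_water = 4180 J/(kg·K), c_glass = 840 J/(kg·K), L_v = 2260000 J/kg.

Energy balance with sensible and latent terms:
steam→water at 100 °C releases m L_v = 0.0284·2260000 = 64184; condensate cools 100→T: 0.0284·4180·(T − 100) = 118.71(T − 100); original water: 4765.2(T − 22.5); cup: 117.6(T − 22.5)
5001.5 T = 64184 + 11871 + 109863 = 185918
T ≈ 37.17 °C (< 100 °C, so full condensation is consistent).

T_f ≈ 37.2 °C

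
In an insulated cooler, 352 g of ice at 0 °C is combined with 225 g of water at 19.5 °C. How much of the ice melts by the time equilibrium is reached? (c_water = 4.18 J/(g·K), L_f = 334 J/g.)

Water can give up m c ΔT = 225×4.18×19.5 = 18340 J before reaching 0 °C.
Fully melting the ice requires m_ice L_f = 352×334 = 117568 J.
Since 18340 < 117568 J, not all the ice melts; equilibrium is at 0 °C.
Mass melted = 18340/334 ≈ 54.91 g.

m_melted ≈ 54.9 g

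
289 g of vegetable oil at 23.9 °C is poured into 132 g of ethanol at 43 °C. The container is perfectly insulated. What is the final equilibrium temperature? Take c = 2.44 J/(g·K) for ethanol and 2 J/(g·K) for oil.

Let T be the final temperature. ΣQ_i = 0:
132*2.44*(T − 43) + 289*2*(T − 23.9) = 0
322.08(T − 43) + 578(T − 23.9) = 0
(322.08 + 578) T = 322.08*43 + 578*23.9
T = 27664/900.08 ≈ 30.73 °C

T_f ≈ 30.7 °C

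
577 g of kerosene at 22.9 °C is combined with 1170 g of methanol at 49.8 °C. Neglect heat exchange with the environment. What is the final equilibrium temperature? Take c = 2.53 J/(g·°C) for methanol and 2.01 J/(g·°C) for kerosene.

T_f ≈ 42.2 °C

Setting the total heat transfer to zero:
1170·2.53·(T − 49.8) + 577·2.01·(T − 22.9) = 0
2960.1(T − 49.8) + 1159.8(T − 22.9) = 0
4119.9 T = 173972
T = 173972 / 4119.9 = 42.2 °C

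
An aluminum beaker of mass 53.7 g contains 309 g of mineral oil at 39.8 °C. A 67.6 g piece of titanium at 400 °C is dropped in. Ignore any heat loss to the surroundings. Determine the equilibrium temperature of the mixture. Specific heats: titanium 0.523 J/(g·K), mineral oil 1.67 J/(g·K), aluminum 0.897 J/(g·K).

T_f ≈ 61.0 °C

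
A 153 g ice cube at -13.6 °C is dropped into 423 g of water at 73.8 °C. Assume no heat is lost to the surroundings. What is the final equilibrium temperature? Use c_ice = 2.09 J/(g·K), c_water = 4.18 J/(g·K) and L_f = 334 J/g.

Setting the total heat transfer to zero:
warm ice to 0 °C: 153·2.09·(0 − (-13.6)) = 4348.9
  fusion: m_ice L_f = 153·334 = 51102
  warm the meltwater: 639.54 T
  water cools: 423·4.18·(T − 73.8) = 1768.1(T − 73.8)
2407.7 T = 130489 − 55451 = 75038
T ≈ 31.17 °C. Since T > 0 °C, the all-ice-melts assumption holds.

T_f ≈ 31.2 °C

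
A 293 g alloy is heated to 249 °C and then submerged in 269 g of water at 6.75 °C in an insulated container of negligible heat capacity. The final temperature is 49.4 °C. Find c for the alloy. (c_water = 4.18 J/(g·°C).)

Taking heat into each body as positive, Σ m c ΔT = 0:
293·c·(49.4 − 249) + 269·4.18·(49.4 − 6.75) = 0
-58483 c = -47957
c = -47957/-58483 ≈ 0.82 J/(g·°C)

c ≈ 0.82 J/(g·°C)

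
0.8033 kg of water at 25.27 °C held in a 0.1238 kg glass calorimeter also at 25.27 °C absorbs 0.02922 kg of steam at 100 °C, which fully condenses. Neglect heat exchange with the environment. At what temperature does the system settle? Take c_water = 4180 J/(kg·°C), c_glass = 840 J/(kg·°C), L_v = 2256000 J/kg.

T_f ≈ 46.2 °C

Conservation of energy gives ΣQ = 0:
condense steam: −0.02922×2256000 = −65920
  condensed water 100 °C→T: 122.14(T − 100)
  original water: 3357.8(T − 25.27)
  glass cup: 0.1238×840×(T − 25.27) = 103.99(T − 25.27)
3583.9 T = 65920 + 12214 + 87479 = 165614
T ≈ 46.21 °C (< 100 °C, so full condensation is consistent).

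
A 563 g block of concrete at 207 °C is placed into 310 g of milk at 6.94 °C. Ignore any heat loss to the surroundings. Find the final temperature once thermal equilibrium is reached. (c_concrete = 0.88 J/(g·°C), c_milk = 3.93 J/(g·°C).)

Energy conservation, ΣQ = 0:
563×0.88×(T − 207) + 310×3.93×(T − 6.94) = 0
(495.44 + 1218.3) T = 495.44×207 + 1218.3×6.94
T = 111011/1713.7 ≈ 64.78 °C

T_f ≈ 64.8 °C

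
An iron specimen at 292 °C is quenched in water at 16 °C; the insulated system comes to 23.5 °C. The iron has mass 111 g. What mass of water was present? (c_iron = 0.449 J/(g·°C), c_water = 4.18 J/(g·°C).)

m ≈ 427 g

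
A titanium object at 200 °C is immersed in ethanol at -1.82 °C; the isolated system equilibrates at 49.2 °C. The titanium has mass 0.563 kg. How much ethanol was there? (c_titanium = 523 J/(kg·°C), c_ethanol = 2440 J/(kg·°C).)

Let T be the final temperature. ΣQ_i = 0:
0.563×523×(49.2 − 200) + m×2440×(49.2 − (-1.82)) = 0
124489 m = 44403
m = 44403/124489 ≈ 0.3567 kg

m ≈ 0.357 kg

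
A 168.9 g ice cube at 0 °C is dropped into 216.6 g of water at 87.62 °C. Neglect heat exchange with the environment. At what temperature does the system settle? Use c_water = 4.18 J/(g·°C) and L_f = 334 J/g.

Let T be the final temperature. ΣQ_i = 0:
latent heat to melt: 168.9×334 = 56413
  warm the meltwater: 706 T
  water cools: 216.6×4.18×(T − 87.62) = 905.39(T − 87.62)
1611.4 T = 79330 − 56413 = 22917
T ≈ 14.22 °C — above 0 °C, consistent with complete melting.

T_f ≈ 14.2 °C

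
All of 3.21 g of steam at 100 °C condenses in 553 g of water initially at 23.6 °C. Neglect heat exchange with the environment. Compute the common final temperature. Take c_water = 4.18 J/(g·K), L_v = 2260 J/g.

T_f ≈ 27.2 °C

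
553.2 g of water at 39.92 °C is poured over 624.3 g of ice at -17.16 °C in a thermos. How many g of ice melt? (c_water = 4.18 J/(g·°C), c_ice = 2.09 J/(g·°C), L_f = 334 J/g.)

Heat available from the water dropping to 0 °C: 553.2·4.18·39.92 = 92310 J.
Warming the ice to 0 °C takes 624.3·2.09·17.16 = 22390 J, leaving 69920 J for melting.
To melt every bit of ice: 624.3·334 = 208516 J.
69920 J < 208516 J, so only part of the ice melts and the system sits at 0 °C.
m_melt = 69920 / L_f = 209.3 g.

m_melted ≈ 209 g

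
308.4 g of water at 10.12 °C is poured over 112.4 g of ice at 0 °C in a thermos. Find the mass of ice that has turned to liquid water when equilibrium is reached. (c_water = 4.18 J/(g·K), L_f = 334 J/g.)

Water can give up m c ΔT = 308.4×4.18×10.12 = 13046 J before reaching 0 °C.
Melting all 112.4 g of ice would need 112.4×334 = 37542 J.
That's not enough to melt it all — equilibrium is at 0 °C with ice remaining.
m_melt = 13046 / L_f = 39.06 g.

m_melted ≈ 39.1 g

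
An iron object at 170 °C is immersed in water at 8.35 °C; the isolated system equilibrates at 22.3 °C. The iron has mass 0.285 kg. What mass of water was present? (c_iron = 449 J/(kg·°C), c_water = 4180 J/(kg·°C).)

m ≈ 0.324 kg

Net heat exchanged in the isolated system is zero:
0.285·449·(22.3 − 170) + m·4180·(22.3 − 8.35) = 0
58311 m = 18900
m = 18900/58311 ≈ 0.3241 kg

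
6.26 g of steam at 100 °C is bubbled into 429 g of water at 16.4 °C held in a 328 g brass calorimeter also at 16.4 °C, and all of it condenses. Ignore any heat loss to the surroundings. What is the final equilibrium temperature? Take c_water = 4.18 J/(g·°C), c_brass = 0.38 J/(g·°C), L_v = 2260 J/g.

Net heat exchanged in the isolated system is zero:
steam→water at 100 °C releases m L_v = 6.26·2260 = 14148; condensed water 100 °C→T: 26.17(T − 100); original water: 1793.2(T − 16.4); cup: 124.64(T − 16.4)
1944 T = 14148 + 2616.7 + 31453 = 48217
T ≈ 24.80 °C — below 100 °C, confirming all the steam condensed.

T_f ≈ 24.8 °C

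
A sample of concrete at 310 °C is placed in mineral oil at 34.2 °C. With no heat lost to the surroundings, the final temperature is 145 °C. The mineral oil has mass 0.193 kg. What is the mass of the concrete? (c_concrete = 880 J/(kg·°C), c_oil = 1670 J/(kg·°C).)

Setting the total heat transfer to zero:
m·880·(145 − 310) + 0.193·1670·(145 − 34.2) = 0
-145200 m = -35712
m = -35712/-145200 ≈ 0.246 kg

m ≈ 0.246 kg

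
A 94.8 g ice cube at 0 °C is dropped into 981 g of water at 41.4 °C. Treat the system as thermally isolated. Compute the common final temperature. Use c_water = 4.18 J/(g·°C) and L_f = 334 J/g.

Taking heat into each body as positive, Σ m c ΔT = 0:
fusion: m_ice L_f = 94.8·334 = 31663; meltwater 0→T: 94.8·4.18·T = 396.26 T; water cools: 981·4.18·(T − 41.4) = 4100.6(T − 41.4)
4496.8 T = 169764 − 31663 = 138101
T ≈ 30.71 °C (positive, so assuming full melt was valid).

T_f ≈ 30.7 °C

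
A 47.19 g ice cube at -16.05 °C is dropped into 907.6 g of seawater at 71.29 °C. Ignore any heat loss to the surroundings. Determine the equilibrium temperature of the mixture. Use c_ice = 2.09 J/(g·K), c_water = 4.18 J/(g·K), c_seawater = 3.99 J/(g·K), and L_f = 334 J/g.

T_f ≈ 63.1 °C

Let T be the final temperature. ΣQ_i = 0:
warm ice to 0 °C: 47.19·2.09·(0 − (-16.05)) = 1583; melt ice: 47.19·334 = 15761; meltwater 0→T: 47.19·4.18·T = 197.25 T; seawater cools: 907.6·3.99·(T − 71.29) = 3621.3(T − 71.29)
3818.6 T = 258164 − 17344 = 240820
T ≈ 63.07 °C. Since T > 0 °C, the all-ice-melts assumption holds.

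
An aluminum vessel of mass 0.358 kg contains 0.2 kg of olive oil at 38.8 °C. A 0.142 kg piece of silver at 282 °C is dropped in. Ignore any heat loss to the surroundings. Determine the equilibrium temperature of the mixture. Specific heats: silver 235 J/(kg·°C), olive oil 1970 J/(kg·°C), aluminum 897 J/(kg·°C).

T_f is the heat-capacity-weighted average of the initial temperatures:
T_f = (33.37*282 + 394*38.8 + 321.13*38.8) / (33.37 + 394 + 321.13)
    = 37157 / 748.5 ≈ 49.64 °C

T_f ≈ 49.6 °C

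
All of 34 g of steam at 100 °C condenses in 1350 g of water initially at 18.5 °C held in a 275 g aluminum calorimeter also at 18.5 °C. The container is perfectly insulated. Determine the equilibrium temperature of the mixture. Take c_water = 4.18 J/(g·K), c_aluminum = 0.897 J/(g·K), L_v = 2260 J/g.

T_f ≈ 33.2 °C

Let T be the final temperature. ΣQ_i = 0:
condense steam: −34·2260 = −76840; condensate cools 100→T: 34·4.18·(T − 100) = 142.12(T − 100); water warms: 1350·4.18·(T − 18.5) = 5643(T − 18.5); aluminum cup: 275·0.897·(T − 18.5) = 246.68(T − 18.5)
6031.8 T = 76840 + 14212 + 108959 = 200011
T ≈ 33.16 °C, under the boiling point, so the assumption holds.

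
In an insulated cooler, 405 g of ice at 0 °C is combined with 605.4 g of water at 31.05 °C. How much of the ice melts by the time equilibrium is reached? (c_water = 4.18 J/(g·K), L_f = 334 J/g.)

Cooling the water to 0 °C releases 605.4×4.18×31.05 = 78574 J.
To melt every bit of ice: 405×334 = 135270 J.
78574 J < 135270 J, so only part of the ice melts and the system sits at 0 °C.
Mass melted = 78574/334 ≈ 235.3 g.

m_melted ≈ 235 g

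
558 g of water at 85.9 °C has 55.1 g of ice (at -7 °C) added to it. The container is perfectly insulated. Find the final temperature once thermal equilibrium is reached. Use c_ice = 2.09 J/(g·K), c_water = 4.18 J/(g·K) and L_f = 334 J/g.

Net heat exchanged in the isolated system is zero:
ice -7→0 °C: 55.1×2.09×7 = 806.11
  fusion: m_ice L_f = 55.1×334 = 18403
  meltwater 0→T: 55.1×4.18×T = 230.32 T
  water cools: 558×4.18×(T − 85.9) = 2332.4(T − 85.9)
2562.8 T = 200357 − 19210 = 181147
T ≈ 70.68 °C. Since T > 0 °C, the all-ice-melts assumption holds.

T_f ≈ 70.7 °C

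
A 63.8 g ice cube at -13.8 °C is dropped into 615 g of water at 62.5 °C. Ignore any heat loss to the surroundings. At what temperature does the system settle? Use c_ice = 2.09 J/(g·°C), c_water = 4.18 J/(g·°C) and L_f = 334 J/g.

T_f ≈ 48.5 °C

Sum of m c ΔT and latent-heat terms is zero:
ice -13.8→0 °C: 63.8·2.09·13.8 = 1840.1
  melt ice: 63.8·334 = 21309
  meltwater 0→T: 63.8·4.18·T = 266.68 T
  water cools: 615·4.18·(T − 62.5) = 2570.7(T − 62.5)
2837.4 T = 160669 − 23149 = 137519
T ≈ 48.47 °C. Since T > 0 °C, the all-ice-melts assumption holds.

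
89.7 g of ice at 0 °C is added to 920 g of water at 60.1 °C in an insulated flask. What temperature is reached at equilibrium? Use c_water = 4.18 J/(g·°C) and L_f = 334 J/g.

T_f ≈ 47.7 °C

Let T be the final temperature. ΣQ_i = 0:
latent heat to melt: 89.7·334 = 29960
  warm the meltwater: 374.95 T
  water: 3845.6(T − 60.1)
4220.5 T = 231121 − 29960 = 201161
T ≈ 47.66 °C — above 0 °C, consistent with complete melting.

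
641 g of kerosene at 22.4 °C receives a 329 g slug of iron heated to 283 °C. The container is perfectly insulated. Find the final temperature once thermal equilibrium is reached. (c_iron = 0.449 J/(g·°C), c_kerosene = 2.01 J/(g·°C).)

With ΣQ=0 the equilibrium temperature is the m·c-weighted mean:
T_f = (147.72*283 + 1288.4*22.4) / (147.72 + 1288.4)
    = 70665 / 1436.1 ≈ 49.21 °C

T_f ≈ 49.2 °C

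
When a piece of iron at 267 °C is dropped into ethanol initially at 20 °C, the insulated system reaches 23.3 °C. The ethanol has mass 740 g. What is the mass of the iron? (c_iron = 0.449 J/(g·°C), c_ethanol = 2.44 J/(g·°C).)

m ≈ 54.5 g

Taking heat into each body as positive, Σ m c ΔT = 0:
m×0.449×(23.3 − 267) + 740×2.44×(23.3 − 20) = 0
-109.42 m = -5958.5
m = -5958.5/-109.42 ≈ 54.45 g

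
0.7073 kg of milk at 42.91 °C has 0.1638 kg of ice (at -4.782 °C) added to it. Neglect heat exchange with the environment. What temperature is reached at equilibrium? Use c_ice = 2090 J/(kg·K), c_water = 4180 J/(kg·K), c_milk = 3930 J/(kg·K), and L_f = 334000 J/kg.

T_f ≈ 18.2 °C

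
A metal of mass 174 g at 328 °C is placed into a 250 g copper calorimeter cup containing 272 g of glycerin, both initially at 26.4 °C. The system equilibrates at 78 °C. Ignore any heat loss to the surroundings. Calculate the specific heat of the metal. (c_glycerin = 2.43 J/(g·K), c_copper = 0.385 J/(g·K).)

c ≈ 0.898 J/(g·K)

Net heat exchanged in the isolated system is zero:
174·c·(78 − 328) + 272·2.43·(78 − 26.4) + 250·0.385·(78 − 26.4) = 0
-43500 c = -39072
c = -39072/-43500 ≈ 0.8982 J/(g·K)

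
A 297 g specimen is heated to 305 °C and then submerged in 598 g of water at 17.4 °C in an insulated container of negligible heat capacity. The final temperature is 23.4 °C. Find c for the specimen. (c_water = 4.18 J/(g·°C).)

Heat lost by the specimen = heat gained by the water:
297·c·(305 − 23.4) = 598·4.18·(23.4 − 17.4)
83635 c = 14998  ⇒  c ≈ 0.1793 J/(g·°C)

c ≈ 0.179 J/(g·°C)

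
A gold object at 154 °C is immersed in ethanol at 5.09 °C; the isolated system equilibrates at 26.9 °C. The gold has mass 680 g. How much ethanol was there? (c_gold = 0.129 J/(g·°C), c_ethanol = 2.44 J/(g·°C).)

m ≈ 210 g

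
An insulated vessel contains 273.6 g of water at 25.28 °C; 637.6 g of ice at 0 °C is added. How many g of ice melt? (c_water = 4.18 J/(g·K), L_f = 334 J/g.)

Cooling the water to 0 °C releases 273.6·4.18·25.28 = 28911 J.
To melt every bit of ice: 637.6·334 = 212958 J.
28911 J < 212958 J, so only part of the ice melts and the system sits at 0 °C.
m_melt = 28911 / L_f = 86.56 g.

m_melted ≈ 86.6 g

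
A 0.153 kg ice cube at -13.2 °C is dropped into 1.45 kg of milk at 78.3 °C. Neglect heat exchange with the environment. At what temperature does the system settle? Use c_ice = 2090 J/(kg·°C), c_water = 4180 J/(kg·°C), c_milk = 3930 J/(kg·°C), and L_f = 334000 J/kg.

T_f ≈ 61.7 °C

Energy conservation, ΣQ = 0:
warm ice to 0 °C: 0.153×2090×(0 − (-13.2)) = 4221; latent heat to melt: 0.153×334000 = 51102; warm the meltwater: 639.54 T; milk cools: 1.45×3930×(T − 78.3) = 5698.5(T − 78.3)
6338 T = 446193 − 55323 = 390870
T ≈ 61.67 °C — above 0 °C, consistent with complete melting.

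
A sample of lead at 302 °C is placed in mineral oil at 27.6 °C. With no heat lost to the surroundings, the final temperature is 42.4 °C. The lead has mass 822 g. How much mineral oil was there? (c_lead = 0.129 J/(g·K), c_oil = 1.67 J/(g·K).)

m ≈ 1110 g

|Q_lead| = |Q_oil|:
822×0.129×(302 − 42.4) = m×1.67×(42.4 − 27.6)
24.72 m = 27527  ⇒  m ≈ 1114 g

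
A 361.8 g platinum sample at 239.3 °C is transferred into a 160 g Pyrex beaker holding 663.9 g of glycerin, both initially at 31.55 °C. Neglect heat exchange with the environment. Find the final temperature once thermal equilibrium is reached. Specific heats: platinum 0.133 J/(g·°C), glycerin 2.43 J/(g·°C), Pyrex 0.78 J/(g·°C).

T_f ≈ 37.1 °C

Net heat exchanged in the isolated system is zero:
361.8×0.133×(T − 239.3) + 663.9×2.43×(T − 31.55) + 160×0.78×(T − 31.55) = 0
48.12(T − 239.3) + 1613.3(T − 31.55) + 124.8(T − 31.55) = 0
1786.2 T = 66351
T = 66351/1786.2 ≈ 37.15 °C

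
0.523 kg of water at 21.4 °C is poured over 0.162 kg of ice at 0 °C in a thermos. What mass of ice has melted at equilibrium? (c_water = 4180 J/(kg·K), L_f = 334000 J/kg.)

m_melted ≈ 0.14 kg

Water can give up m c ΔT = 0.523·4180·21.4 = 46783 J before reaching 0 °C.
Melting all 0.162 kg of ice would need 0.162·334000 = 54108 J.
46783 J < 54108 J, so only part of the ice melts and the system sits at 0 °C.
m_melt = 46783 / L_f = 0.1401 kg.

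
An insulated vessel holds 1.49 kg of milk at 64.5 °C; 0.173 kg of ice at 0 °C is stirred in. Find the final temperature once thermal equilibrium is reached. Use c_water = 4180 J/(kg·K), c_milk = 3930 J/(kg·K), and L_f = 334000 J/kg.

Setting the total heat transfer to zero:
latent heat to melt: 0.173·334000 = 57782
  warm the meltwater: 723.14 T
  milk: 5855.7(T − 64.5)
6578.8 T = 377693 − 57782 = 319911
T ≈ 48.63 °C (positive, so assuming full melt was valid).

T_f ≈ 48.6 °C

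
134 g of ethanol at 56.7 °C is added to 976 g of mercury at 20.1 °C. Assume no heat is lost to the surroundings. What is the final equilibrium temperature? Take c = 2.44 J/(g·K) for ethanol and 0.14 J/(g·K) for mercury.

T_f ≈ 45.9 °C

Conservation of energy gives ΣQ = 0:
134*2.44*(T − 56.7) + 976*0.14*(T − 20.1) = 0
463.6 T = 21285
T ≈ 45.91 °C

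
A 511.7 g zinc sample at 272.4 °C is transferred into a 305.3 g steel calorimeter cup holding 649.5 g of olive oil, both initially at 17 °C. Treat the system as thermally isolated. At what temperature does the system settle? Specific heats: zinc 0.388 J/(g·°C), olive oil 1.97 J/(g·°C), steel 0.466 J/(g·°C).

Let T be the final temperature. ΣQ_i = 0:
511.7*0.388*(T − 272.4) + 649.5*1.97*(T − 17) + 305.3*0.466*(T − 17) = 0
1620.3 T = 78253
T ≈ 48.29 °C

T_f ≈ 48.3 °C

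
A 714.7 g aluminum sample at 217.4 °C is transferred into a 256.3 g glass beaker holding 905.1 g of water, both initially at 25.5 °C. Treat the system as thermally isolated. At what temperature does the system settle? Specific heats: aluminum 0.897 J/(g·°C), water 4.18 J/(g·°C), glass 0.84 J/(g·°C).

Taking heat into each body as positive, Σ m c ΔT = 0:
714.7*0.897*(T − 217.4) + 905.1*4.18*(T − 25.5) + 256.3*0.84*(T − 25.5) = 0
641.09(T − 217.4) + 3783.3(T − 25.5) + 215.29(T − 25.5) = 0
4639.7 T = 241337
T ≈ 52.02 °C

T_f ≈ 52.0 °C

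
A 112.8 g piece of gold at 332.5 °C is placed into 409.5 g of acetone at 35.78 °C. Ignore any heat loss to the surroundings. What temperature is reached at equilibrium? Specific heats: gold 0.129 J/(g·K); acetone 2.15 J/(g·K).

T_f ≈ 40.6 °C

Net heat exchanged in the isolated system is zero:
112.8·0.129·(T − 332.5) + 409.5·2.15·(T − 35.78) = 0
894.98 T = 36340
T ≈ 40.60 °C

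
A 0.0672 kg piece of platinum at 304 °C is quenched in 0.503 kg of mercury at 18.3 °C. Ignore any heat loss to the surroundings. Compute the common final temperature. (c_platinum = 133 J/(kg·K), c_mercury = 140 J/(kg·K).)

T_f ≈ 50.5 °C

T_f = Σ m_i c_i T_i / Σ m_i c_i:
T_f = (8.938*304 + 70.42*18.3) / (8.938 + 70.42)
    = 4005.7 / 79.36 ≈ 50.48 °C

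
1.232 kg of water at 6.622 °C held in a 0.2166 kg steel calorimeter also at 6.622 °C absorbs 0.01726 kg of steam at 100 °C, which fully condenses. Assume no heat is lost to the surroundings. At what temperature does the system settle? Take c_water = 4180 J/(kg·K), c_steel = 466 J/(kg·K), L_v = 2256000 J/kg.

T_f ≈ 15.2 °C

Sum of m c ΔT and latent-heat terms is zero:
latent heat released on condensation: 0.01726×2256000 = 38939
  condensed water 100 °C→T: 72.15(T − 100)
  water warms: 1.232×4180×(T − 6.622) = 5149.8(T − 6.622)
  cup: 100.94(T − 6.622)
5322.8 T = 38939 + 7214.7 + 34770 = 80923
T ≈ 15.20 °C — below 100 °C, confirming all the steam condensed.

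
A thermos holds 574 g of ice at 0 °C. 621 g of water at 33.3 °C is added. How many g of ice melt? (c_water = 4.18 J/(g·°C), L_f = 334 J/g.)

m_melted ≈ 259 g

Heat available from the water dropping to 0 °C: 621·4.18·33.3 = 86439 J.
Melting all 574 g of ice would need 574·334 = 191716 J.
86439 J < 191716 J, so only part of the ice melts and the system sits at 0 °C.
m_melted·334 = 86439  ⇒  m_melted ≈ 258.8 g.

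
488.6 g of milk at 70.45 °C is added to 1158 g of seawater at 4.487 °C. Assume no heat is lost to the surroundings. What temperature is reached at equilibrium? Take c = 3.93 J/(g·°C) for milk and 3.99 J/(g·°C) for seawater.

Heat gained plus heat lost sum to zero:
488.6×3.93×(T − 70.45) + 1158×3.99×(T − 4.487) = 0
1920.2(T − 70.45) + 4620.4(T − 4.487) = 0
6540.6 T = 156010
T = 156010/6540.6 ≈ 23.85 °C

T_f ≈ 23.9 °C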